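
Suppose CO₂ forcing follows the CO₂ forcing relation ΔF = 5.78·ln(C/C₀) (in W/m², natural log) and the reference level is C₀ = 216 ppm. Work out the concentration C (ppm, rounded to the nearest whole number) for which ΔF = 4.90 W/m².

Set 5.78 ln(C/216) = 4.90, so ln(C/216) = 4.90/5.78 = 0.84775.
Then C/216 = e^0.84775 = 2.33439, giving C = 216 × 2.33439 = 504.23 ppm.

C ≈ 504 ppm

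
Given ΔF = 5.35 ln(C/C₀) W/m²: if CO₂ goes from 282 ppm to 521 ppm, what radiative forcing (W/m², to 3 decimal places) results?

ΔF = 3.284 W/m²

CO₂ absorption bands are partially saturated, so forcing scales with the logarithm of the concentration ratio.
CO₂: 5.35 × ln(521/282) = 5.35 × ln(1.84752) = 5.35 × 0.61384 = 3.2840 W/m².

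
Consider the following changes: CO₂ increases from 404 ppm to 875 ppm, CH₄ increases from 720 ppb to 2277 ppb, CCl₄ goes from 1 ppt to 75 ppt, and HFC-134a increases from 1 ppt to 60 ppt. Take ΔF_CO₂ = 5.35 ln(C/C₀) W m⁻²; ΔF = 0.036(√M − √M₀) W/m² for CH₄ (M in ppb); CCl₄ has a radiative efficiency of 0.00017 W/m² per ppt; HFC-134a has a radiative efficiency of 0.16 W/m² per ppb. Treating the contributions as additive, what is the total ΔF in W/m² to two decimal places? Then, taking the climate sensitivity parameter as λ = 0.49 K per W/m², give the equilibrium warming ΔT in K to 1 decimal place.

CO₂: 5.35 × ln(875/404) = 5.35 × ln(2.16584) = 5.35 × 0.77281 = 4.1345 W/m².
CH₄: 0.036 × (√2277 − √720) = 0.036 × (47.7179 − 26.8328) = 0.036 × 20.8851 = 0.7519 W/m².
CCl₄: ΔF = 0.00017 × (75 − 1) = 0.00017 × 74 = 0.0126 W/m².
HFC-134a: Δ = 60 − 1 = 59 ppt = 0.059 ppb; ΔF = 0.16 × 0.059 = 0.0094 W/m².
Total ΔF = 4.1345 + 0.7519 + 0.0126 + 0.0094 = 4.9084 W/m².
ΔT = λ ΔF = 0.49 × 4.91 = 2.4059 K.

ΔF = 4.91 W/m²; ΔT = 2.4 K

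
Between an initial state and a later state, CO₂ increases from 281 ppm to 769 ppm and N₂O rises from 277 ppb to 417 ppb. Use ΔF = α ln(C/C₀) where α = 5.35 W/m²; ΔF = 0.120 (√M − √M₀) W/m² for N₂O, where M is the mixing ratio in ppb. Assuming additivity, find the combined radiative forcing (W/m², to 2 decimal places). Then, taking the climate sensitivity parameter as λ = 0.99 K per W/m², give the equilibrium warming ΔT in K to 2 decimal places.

ΔF = 5.84 W/m²; ΔT = 5.78 K

CO₂: 5.35 × ln(769/281) = 5.35 × ln(2.73665) = 5.35 × 1.00673 = 5.3860 W/m².
N₂O: 0.120 × (√417 − √277) = 0.120 × (20.4206 − 16.6433) = 0.120 × 3.7773 = 0.4533 W/m².
Total ΔF = 5.3860 + 0.4533 = 5.8393 W/m².
ΔT = λ ΔF = 0.99 × 5.84 = 5.7816 K.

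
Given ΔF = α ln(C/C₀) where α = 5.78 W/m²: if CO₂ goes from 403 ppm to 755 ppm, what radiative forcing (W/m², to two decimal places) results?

CO₂ absorption bands are partially saturated, so forcing scales with the logarithm of the concentration ratio.
CO₂: 5.78 × ln(755/403) = 5.78 × ln(1.87345) = 5.78 × 0.62778 = 3.6286 W/m².

ΔF = 3.63 W/m²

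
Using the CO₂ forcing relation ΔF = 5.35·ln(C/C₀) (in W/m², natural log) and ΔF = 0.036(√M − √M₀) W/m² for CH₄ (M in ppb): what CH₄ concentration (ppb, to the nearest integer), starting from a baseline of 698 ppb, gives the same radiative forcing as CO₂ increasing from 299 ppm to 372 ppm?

CO₂ forcing: 5.35 × ln(372/299) = 5.35 × 0.218450 = 1.16871 W/m².
Set 0.036(√M − √698) = 1.16871: √M = 1.16871/0.036 + √698 = 32.4642 + 26.4197 = 58.8839.
M = (58.8839)² = 3467.31 ppb.

M ≈ 3467 ppb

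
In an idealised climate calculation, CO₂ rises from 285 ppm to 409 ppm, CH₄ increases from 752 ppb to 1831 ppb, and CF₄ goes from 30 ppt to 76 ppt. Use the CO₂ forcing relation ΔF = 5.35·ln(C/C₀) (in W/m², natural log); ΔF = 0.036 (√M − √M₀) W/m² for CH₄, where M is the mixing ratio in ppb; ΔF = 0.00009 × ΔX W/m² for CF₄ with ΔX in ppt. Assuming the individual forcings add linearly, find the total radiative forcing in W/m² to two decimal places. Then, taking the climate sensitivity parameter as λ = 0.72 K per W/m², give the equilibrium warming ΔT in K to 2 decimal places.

ΔF = 2.49 W/m²; ΔT = 1.79 K

CO₂: 5.35 × ln(409/285) = 5.35 × ln(1.43509) = 5.35 × 0.36123 = 1.9326 W/m².
CH₄: 0.036 × (√1831 − √752) = 0.036 × (42.7902 − 27.4226) = 0.036 × 15.3676 = 0.5532 W/m².
CF₄: ΔF = 0.00009 × (76 − 30) = 0.00009 × 46 = 0.0041 W/m².
Total ΔF = 1.9326 + 0.5532 + 0.0041 = 2.4899 W/m².
ΔT = λ ΔF = 0.72 × 2.49 = 1.7928 K.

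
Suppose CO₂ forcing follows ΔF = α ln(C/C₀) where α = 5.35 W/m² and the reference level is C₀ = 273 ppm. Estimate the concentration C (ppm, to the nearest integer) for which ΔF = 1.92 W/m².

C ≈ 391 ppm

Set 5.35 ln(C/273) = 1.92, so ln(C/273) = 1.92/5.35 = 0.35888.
Then C/273 = e^0.35888 = 1.43172, giving C = 273 × 1.43172 = 390.86 ppm.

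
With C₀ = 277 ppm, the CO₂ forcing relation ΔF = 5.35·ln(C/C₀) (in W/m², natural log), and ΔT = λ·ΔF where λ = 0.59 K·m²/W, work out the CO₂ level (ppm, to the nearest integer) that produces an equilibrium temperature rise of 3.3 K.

C ≈ 788 ppm

Required forcing: ΔF = ΔT/λ = 3.3/0.59 = 5.5932 W/m².
Then ln(C/277) = ΔF/5.35 = 5.5932/5.35 = 1.04546.
So C = 277 × e^1.04546 = 277 × 2.84471 = 787.98 ppm.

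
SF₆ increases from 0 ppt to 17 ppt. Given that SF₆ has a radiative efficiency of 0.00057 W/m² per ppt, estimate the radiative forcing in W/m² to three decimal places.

SF₆: ΔF = 0.00057 × (17 − 0) = 0.00057 × 17 = 0.0097 W/m².

ΔF = 0.010 W/m²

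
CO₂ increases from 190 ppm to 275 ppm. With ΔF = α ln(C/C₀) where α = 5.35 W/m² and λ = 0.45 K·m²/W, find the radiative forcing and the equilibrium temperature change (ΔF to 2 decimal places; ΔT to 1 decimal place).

ΔF = 1.98 W/m²; ΔT = 0.9 K

CO₂: 5.35 × ln(275/190) = 5.35 × ln(1.44737) = 5.35 × 0.36975 = 1.9782 W/m².
ΔT = λ ΔF = 0.45 × 1.98 = 0.8910 K.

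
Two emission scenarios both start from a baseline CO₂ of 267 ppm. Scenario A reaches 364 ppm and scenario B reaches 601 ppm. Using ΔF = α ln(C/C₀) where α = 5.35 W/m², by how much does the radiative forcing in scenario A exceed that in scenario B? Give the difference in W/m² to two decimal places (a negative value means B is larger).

ΔF_A − ΔF_B = -2.68 W/m²

ΔF_A = 5.35 ln(364/267) = 5.35 × 0.30991 = 1.6580 W/m².
ΔF_B = 5.35 ln(601/267) = 5.35 × 0.81135 = 4.3407 W/m².
Difference: 1.6580 − 4.3407 = -2.6827 W/m².
(Equivalently, ΔF_A − ΔF_B = 5.35 ln(364/601) = 5.35 × -0.50144 = -2.6827 W/m².)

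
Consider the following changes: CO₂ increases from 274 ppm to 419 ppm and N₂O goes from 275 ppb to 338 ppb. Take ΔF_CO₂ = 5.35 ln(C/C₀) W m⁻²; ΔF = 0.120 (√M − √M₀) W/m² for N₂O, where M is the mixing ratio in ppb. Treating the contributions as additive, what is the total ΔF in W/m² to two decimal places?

ΔF = 2.49 W/m²

CO₂: 5.35 × ln(419/274) = 5.35 × ln(1.52920) = 5.35 × 0.42474 = 2.2724 W/m².
N₂O: 0.120 × (√338 − √275) = 0.120 × (18.3848 − 16.5831) = 0.120 × 1.8017 = 0.2162 W/m².
Total ΔF = 2.2724 + 0.2162 = 2.4886 W/m².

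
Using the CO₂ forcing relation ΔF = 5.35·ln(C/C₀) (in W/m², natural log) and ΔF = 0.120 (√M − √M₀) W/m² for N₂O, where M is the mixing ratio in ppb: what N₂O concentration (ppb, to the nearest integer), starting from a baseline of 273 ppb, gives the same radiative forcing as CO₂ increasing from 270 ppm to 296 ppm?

CO₂ forcing: 5.35 × ln(296/270) = 5.35 × 0.091937 = 0.49186 W/m².
Set 0.120(√M − √273) = 0.49186: √M = 0.49186/0.120 + √273 = 4.0988 + 16.5227 = 20.6215.
M = (20.6215)² = 425.25 ppb.

M ≈ 425 ppb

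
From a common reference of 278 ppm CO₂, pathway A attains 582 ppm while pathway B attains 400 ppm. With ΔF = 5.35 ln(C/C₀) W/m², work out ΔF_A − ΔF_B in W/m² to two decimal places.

ΔF_A = 5.35 ln(582/278) = 5.35 × 0.73885 = 3.9528 W/m².
ΔF_B = 5.35 ln(400/278) = 5.35 × 0.36384 = 1.9465 W/m².
Difference: 3.9528 − 1.9465 = 2.0063 W/m².
(Equivalently, ΔF_A − ΔF_B = 5.35 ln(582/400) = 5.35 × 0.37501 = 2.0063 W/m².)

ΔF_A − ΔF_B = 2.01 W/m²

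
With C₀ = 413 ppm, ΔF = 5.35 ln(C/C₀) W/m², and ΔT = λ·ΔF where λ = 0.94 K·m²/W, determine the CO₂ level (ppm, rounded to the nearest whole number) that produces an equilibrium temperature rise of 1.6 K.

C ≈ 568 ppm

Required forcing: ΔF = ΔT/λ = 1.6/0.94 = 1.7021 W/m².
Then ln(C/413) = ΔF/5.35 = 1.7021/5.35 = 0.31815.
So C = 413 × e^0.31815 = 413 × 1.37458 = 567.70 ppm.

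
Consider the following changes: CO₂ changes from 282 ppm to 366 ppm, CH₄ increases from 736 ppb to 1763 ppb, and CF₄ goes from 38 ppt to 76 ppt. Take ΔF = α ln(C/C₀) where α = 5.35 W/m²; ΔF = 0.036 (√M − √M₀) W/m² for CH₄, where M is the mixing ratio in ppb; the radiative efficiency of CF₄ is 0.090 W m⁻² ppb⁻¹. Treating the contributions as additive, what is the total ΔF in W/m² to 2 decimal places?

ΔF = 1.93 W/m²

CO₂: 5.35 × ln(366/282) = 5.35 × ln(1.29787) = 5.35 × 0.26072 = 1.3949 W/m².
CH₄: 0.036 × (√1763 − √736) = 0.036 × (41.9881 − 27.1293) = 0.036 × 14.8588 = 0.5349 W/m².
CF₄: Δ = 76 − 38 = 38 ppt = 0.038 ppb; ΔF = 0.090 × 0.038 = 0.0034 W/m².
Total ΔF = 1.3949 + 0.5349 + 0.0034 = 1.9332 W/m².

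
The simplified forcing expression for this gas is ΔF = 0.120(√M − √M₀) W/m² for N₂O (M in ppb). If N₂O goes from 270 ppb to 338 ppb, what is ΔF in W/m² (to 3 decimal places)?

ΔF = 0.234 W/m²

N₂O: 0.120 × (√338 − √270) = 0.120 × (18.3848 − 16.4317) = 0.120 × 1.9531 = 0.2344 W/m².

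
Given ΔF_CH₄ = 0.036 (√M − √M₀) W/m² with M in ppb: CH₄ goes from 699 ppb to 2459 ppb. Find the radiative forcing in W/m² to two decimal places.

ΔF = 0.83 W/m²

CH₄: 0.036 × (√2459 − √699) = 0.036 × (49.5883 − 26.4386) = 0.036 × 23.1497 = 0.8334 W/m².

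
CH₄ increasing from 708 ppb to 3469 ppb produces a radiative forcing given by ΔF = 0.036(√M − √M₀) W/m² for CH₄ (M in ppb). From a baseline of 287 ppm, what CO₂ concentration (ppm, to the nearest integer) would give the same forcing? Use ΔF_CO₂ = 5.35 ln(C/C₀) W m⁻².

CH₄ forcing: 0.036 × (√3469 − √708) = 0.036 × (58.8982 − 26.6083) = 0.036 × 32.2899 = 1.16244 W/m².
Set 5.35 ln(C/287) = 1.16244: ln(C/287) = 1.16244/5.35 = 0.21728, so C = 287 × e^0.21728 = 287 × 1.24269 = 356.65 ppm.

C ≈ 357 ppm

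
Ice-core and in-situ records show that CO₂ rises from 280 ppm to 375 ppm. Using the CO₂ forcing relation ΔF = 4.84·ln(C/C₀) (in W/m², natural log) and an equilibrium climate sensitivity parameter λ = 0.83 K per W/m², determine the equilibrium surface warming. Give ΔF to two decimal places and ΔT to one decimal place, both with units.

CO₂: 4.84 × ln(375/280) = 4.84 × ln(1.33929) = 4.84 × 0.29214 = 1.4140 W/m².
ΔT = λ ΔF = 0.83 × 1.41 = 1.1703 K.

ΔF = 1.41 W/m²; ΔT = 1.2 K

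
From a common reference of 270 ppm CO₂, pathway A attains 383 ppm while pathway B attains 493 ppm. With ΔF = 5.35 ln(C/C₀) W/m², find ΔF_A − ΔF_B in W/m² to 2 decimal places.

ΔF_A − ΔF_B = -1.35 W/m²

ΔF_A = 5.35 ln(383/270) = 5.35 × 0.34961 = 1.8704 W/m².
ΔF_B = 5.35 ln(493/270) = 5.35 × 0.60209 = 3.2212 W/m².
Difference: 1.8704 − 3.2212 = -1.3508 W/m².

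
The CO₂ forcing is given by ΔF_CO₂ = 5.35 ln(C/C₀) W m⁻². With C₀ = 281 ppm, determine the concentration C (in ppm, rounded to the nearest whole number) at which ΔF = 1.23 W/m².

Set 5.35 ln(C/281) = 1.23, so ln(C/281) = 1.23/5.35 = 0.22991.
Then C/281 = e^0.22991 = 1.25849, giving C = 281 × 1.25849 = 353.64 ppm.

C ≈ 354 ppm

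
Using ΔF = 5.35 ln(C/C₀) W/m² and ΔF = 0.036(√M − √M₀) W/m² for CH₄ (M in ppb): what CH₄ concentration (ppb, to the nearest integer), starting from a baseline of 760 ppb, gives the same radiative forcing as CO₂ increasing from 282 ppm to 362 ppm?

CO₂ forcing: 5.35 × ln(362/282) = 5.35 × 0.249737 = 1.33609 W/m².
Set 0.036(√M − √760) = 1.33609: √M = 1.33609/0.036 + √760 = 37.1136 + 27.5681 = 64.6817.
M = (64.6817)² = 4183.72 ppb.

M ≈ 4184 ppb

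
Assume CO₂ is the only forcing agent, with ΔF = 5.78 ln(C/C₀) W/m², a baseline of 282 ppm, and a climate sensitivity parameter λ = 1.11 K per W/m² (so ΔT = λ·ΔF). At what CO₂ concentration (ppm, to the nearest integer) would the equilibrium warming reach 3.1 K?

Required forcing: ΔF = ΔT/λ = 3.1/1.11 = 2.7928 W/m².
Then ln(C/282) = ΔF/5.78 = 2.7928/5.78 = 0.48318.
So C = 282 × e^0.48318 = 282 × 1.62122 = 457.18 ppm.

C ≈ 457 ppm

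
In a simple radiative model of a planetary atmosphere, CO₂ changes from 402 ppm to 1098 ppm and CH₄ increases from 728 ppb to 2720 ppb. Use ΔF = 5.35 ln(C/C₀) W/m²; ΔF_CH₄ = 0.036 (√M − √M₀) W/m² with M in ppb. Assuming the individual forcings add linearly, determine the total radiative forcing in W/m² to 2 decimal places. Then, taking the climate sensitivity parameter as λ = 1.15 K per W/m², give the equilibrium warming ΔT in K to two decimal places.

CO₂: 5.35 × ln(1098/402) = 5.35 × ln(2.73134) = 5.35 × 1.00479 = 5.3756 W/m².
CH₄: 0.036 × (√2720 − √728) = 0.036 × (52.1536 − 26.9815) = 0.036 × 25.1721 = 0.9062 W/m².
Total ΔF = 5.3756 + 0.9062 = 6.2818 W/m².
ΔT = λ ΔF = 1.15 × 6.28 = 7.2220 K.

ΔF = 6.28 W/m²; ΔT = 7.22 K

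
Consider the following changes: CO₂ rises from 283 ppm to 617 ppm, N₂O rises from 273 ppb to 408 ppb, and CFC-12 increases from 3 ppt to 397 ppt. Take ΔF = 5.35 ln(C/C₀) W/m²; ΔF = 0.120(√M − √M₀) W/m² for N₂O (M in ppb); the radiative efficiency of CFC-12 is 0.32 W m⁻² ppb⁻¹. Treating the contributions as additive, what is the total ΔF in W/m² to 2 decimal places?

ΔF = 4.74 W/m²

CO₂: 5.35 × ln(617/283) = 5.35 × ln(2.18021) = 5.35 × 0.77942 = 4.1699 W/m².
N₂O: 0.120 × (√408 − √273) = 0.120 × (20.1990 − 16.5227) = 0.120 × 3.6763 = 0.4412 W/m².
CFC-12: Δ = 397 − 3 = 394 ppt = 0.394 ppb; ΔF = 0.32 × 0.394 = 0.1261 W/m².
Total ΔF = 4.1699 + 0.4412 + 0.1261 = 4.7372 W/m².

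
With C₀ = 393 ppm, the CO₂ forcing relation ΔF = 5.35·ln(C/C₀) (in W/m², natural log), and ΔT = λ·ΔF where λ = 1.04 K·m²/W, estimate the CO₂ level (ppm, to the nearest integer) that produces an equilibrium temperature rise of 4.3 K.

C ≈ 851 ppm

Required forcing: ΔF = ΔT/λ = 4.3/1.04 = 4.1346 W/m².
Then ln(C/393) = ΔF/5.35 = 4.1346/5.35 = 0.77282.
So C = 393 × e^0.77282 = 393 × 2.16587 = 851.19 ppm.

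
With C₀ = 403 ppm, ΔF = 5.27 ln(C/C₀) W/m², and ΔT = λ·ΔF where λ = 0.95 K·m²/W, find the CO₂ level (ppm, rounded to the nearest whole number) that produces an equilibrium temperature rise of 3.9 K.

C ≈ 878 ppm

Required forcing: ΔF = ΔT/λ = 3.9/0.95 = 4.1053 W/m².
Then ln(C/403) = ΔF/5.27 = 4.1053/5.27 = 0.77899.
So C = 403 × e^0.77899 = 403 × 2.17927 = 878.25 ppm.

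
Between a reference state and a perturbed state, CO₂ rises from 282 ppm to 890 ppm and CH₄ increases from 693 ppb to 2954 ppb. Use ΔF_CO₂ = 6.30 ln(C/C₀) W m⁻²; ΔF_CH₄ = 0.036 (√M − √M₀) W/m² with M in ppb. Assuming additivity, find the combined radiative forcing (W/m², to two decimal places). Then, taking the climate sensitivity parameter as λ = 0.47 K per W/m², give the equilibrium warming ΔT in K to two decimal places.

ΔF = 8.25 W/m²; ΔT = 3.88 K

CO₂: 6.30 × ln(890/282) = 6.30 × ln(3.15603) = 6.30 × 1.14931 = 7.2407 W/m².
CH₄: 0.036 × (√2954 − √693) = 0.036 × (54.3507 − 26.3249) = 0.036 × 28.0258 = 1.0089 W/m².
Total ΔF = 7.2407 + 1.0089 = 8.2496 W/m².
ΔT = λ ΔF = 0.47 × 8.25 = 3.8775 K.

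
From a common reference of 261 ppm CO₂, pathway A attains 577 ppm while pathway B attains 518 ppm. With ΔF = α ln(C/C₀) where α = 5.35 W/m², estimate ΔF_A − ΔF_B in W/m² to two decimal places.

ΔF_A − ΔF_B = 0.58 W/m²

ΔF_A = 5.35 ln(577/261) = 5.35 × 0.79332 = 4.2443 W/m².
ΔF_B = 5.35 ln(518/261) = 5.35 × 0.68545 = 3.6672 W/m².
Difference: 4.2443 − 3.6672 = 0.5771 W/m².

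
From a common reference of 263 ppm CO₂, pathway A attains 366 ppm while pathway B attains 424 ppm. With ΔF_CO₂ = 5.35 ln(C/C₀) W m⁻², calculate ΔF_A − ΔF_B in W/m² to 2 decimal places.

ΔF_A − ΔF_B = -0.79 W/m²

ΔF_A = 5.35 ln(366/263) = 5.35 × 0.33048 = 1.7681 W/m².
ΔF_B = 5.35 ln(424/263) = 5.35 × 0.47758 = 2.5551 W/m².
Difference: 1.7681 − 2.5551 = -0.7870 W/m².
(Equivalently, ΔF_A − ΔF_B = 5.35 ln(366/424) = 5.35 × -0.14710 = -0.7870 W/m².)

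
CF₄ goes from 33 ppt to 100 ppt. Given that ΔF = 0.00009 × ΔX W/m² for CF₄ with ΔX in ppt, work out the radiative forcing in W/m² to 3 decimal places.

ΔF = 0.006 W/m²

CF₄: ΔF = 0.00009 × (100 − 33) = 0.00009 × 67 = 0.0060 W/m².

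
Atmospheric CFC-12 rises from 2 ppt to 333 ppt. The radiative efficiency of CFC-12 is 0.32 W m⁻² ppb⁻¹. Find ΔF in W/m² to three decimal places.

CFC-12: Δ = 333 − 2 = 331 ppt = 0.331 ppb; ΔF = 0.32 × 0.331 = 0.1059 W/m².

ΔF = 0.106 W/m²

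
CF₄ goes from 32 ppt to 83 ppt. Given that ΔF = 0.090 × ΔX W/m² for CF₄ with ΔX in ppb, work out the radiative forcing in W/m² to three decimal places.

ΔF = 0.005 W/m²

CF₄: Δ = 83 − 32 = 51 ppt = 0.051 ppb; ΔF = 0.090 × 0.051 = 0.0046 W/m².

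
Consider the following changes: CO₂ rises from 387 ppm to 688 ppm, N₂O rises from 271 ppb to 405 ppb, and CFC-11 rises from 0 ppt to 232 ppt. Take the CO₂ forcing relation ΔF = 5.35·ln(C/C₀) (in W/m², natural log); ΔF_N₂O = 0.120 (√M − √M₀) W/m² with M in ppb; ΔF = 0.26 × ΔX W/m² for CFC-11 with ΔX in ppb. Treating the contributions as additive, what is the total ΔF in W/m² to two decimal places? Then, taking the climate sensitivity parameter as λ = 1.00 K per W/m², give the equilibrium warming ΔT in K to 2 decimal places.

CO₂: 5.35 × ln(688/387) = 5.35 × ln(1.77778) = 5.35 × 0.57537 = 3.0782 W/m².
N₂O: 0.120 × (√405 − √271) = 0.120 × (20.1246 − 16.4621) = 0.120 × 3.6625 = 0.4395 W/m².
CFC-11: Δ = 232 − 0 = 232 ppt = 0.232 ppb; ΔF = 0.26 × 0.232 = 0.0603 W/m².
Total ΔF = 3.0782 + 0.4395 + 0.0603 = 3.5780 W/m².
ΔT = λ ΔF = 1.00 × 3.58 = 3.5800 K.

ΔF = 3.58 W/m²; ΔT = 3.58 K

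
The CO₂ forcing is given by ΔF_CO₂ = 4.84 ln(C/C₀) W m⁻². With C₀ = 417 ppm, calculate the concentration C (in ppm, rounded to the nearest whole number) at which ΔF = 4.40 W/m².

C ≈ 1035 ppm

Set 4.84 ln(C/417) = 4.40, so ln(C/417) = 4.40/4.84 = 0.90909.
Then C/417 = e^0.90909 = 2.48206, giving C = 417 × 2.48206 = 1035.02 ppm.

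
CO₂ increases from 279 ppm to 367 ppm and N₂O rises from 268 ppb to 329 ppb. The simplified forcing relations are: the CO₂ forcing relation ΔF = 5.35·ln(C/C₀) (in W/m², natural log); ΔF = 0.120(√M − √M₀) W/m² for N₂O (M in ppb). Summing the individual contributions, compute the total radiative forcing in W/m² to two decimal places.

CO₂: 5.35 × ln(367/279) = 5.35 × ln(1.31541) = 5.35 × 0.27415 = 1.4667 W/m².
N₂O: 0.120 × (√329 − √268) = 0.120 × (18.1384 − 16.3707) = 0.120 × 1.7677 = 0.2121 W/m².
Total ΔF = 1.4667 + 0.2121 = 1.6788 W/m².

ΔF = 1.68 W/m²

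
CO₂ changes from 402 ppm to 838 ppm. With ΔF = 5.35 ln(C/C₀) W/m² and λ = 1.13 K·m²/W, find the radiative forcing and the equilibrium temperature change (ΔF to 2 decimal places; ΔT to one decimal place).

ΔF = 3.93 W/m²; ΔT = 4.4 K

CO₂: 5.35 × ln(838/402) = 5.35 × ln(2.08458) = 5.35 × 0.73457 = 3.9299 W/m².
ΔT = λ ΔF = 1.13 × 3.93 = 4.4409 K.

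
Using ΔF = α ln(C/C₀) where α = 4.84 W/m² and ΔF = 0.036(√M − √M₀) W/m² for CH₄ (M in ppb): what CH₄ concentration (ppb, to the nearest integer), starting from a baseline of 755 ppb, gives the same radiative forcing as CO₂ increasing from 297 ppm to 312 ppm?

CO₂ forcing: 4.84 × ln(312/297) = 4.84 × 0.049271 = 0.23847 W/m².
Set 0.036(√M − √755) = 0.23847: √M = 0.23847/0.036 + √755 = 6.6242 + 27.4773 = 34.1015.
M = (34.1015)² = 1162.91 ppb.

M ≈ 1163 ppb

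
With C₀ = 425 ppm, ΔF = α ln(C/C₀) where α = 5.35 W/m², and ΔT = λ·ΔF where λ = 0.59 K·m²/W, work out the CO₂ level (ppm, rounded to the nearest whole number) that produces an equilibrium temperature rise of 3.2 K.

Required forcing: ΔF = ΔT/λ = 3.2/0.59 = 5.4237 W/m².
Then ln(C/425) = ΔF/5.35 = 5.4237/5.35 = 1.01378.
So C = 425 × e^1.01378 = 425 × 2.75600 = 1171.30 ppm.

C ≈ 1171 ppm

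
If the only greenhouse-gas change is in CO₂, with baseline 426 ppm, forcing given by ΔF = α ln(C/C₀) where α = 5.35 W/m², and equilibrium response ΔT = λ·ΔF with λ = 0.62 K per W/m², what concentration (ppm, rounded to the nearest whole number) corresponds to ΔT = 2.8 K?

Required forcing: ΔF = ΔT/λ = 2.8/0.62 = 4.5161 W/m².
Then ln(C/426) = ΔF/5.35 = 4.5161/5.35 = 0.84413.
So C = 426 × e^0.84413 = 426 × 2.32595 = 990.85 ppm.

C ≈ 991 ppm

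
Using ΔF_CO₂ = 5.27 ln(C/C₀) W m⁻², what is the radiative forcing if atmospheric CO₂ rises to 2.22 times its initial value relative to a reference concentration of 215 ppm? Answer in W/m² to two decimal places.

Because the forcing depends only on the ratio C/C₀, the initial concentration does not enter.
ΔF = 5.27 × ln(2.22) = 5.27 × 0.79751 = 4.2029 W/m².

ΔF = 4.20 W/m²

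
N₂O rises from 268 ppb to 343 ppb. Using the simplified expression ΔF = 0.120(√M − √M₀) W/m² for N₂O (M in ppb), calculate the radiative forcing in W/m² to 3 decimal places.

ΔF = 0.258 W/m²

N₂O: 0.120 × (√343 − √268) = 0.120 × (18.5203 − 16.3707) = 0.120 × 2.1496 = 0.2580 W/m².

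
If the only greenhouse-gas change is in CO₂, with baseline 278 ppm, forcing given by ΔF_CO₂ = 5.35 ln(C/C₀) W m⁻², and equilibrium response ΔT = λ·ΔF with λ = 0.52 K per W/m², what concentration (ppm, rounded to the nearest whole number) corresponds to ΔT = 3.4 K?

Required forcing: ΔF = ΔT/λ = 3.4/0.52 = 6.5385 W/m².
Then ln(C/278) = ΔF/5.35 = 6.5385/5.35 = 1.22215.
So C = 278 × e^1.22215 = 278 × 3.39448 = 943.67 ppm.

C ≈ 944 ppm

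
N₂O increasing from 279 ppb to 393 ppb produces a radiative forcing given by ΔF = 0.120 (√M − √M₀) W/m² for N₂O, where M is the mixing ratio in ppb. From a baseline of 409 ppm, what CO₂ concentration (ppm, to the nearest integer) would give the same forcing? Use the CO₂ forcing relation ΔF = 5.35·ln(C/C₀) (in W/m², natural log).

N₂O forcing: 0.120 × (√393 − √279) = 0.120 × (19.8242 − 16.7033) = 0.120 × 3.1209 = 0.37451 W/m².
Set 5.35 ln(C/409) = 0.37451: ln(C/409) = 0.37451/5.35 = 0.07000, so C = 409 × e^0.07000 = 409 × 1.07251 = 438.66 ppm.

C ≈ 439 ppm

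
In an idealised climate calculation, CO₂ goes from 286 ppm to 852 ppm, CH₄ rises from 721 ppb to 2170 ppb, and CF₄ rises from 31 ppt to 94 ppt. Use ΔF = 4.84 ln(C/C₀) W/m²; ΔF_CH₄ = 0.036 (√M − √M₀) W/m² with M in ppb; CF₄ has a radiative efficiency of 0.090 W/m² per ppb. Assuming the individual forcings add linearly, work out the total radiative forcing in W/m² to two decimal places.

ΔF = 6.00 W/m²

CO₂: 4.84 × ln(852/286) = 4.84 × ln(2.97902) = 4.84 × 1.09159 = 5.2833 W/m².
CH₄: 0.036 × (√2170 − √721) = 0.036 × (46.5833 − 26.8514) = 0.036 × 19.7319 = 0.7103 W/m².
CF₄: Δ = 94 − 31 = 63 ppt = 0.063 ppb; ΔF = 0.090 × 0.063 = 0.0057 W/m².
Total ΔF = 5.2833 + 0.7103 + 0.0057 = 5.9993 W/m².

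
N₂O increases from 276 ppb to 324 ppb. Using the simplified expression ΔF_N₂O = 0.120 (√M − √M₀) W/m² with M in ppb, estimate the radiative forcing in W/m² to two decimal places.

ΔF = 0.17 W/m²

N₂O: 0.120 × (√324 − √276) = 0.120 × (18.0000 − 16.6132) = 0.120 × 1.3868 = 0.1664 W/m².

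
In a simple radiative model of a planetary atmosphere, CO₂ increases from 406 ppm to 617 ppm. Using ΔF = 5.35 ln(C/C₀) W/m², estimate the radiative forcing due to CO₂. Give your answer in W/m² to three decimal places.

CO₂: 5.35 × ln(617/406) = 5.35 × ln(1.51970) = 5.35 × 0.41851 = 2.2390 W/m².

ΔF = 2.239 W/m²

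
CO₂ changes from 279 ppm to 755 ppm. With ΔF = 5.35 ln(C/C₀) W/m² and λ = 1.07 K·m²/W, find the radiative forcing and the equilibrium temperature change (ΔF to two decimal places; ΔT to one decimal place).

ΔF = 5.33 W/m²; ΔT = 5.7 K

CO₂: 5.35 × ln(755/279) = 5.35 × ln(2.70609) = 5.35 × 0.99550 = 5.3259 W/m².
ΔT = λ ΔF = 1.07 × 5.33 = 5.7031 K.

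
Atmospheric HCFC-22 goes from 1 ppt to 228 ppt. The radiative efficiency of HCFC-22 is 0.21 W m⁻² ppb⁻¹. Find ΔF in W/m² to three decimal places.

HCFC-22: Δ = 228 − 1 = 227 ppt = 0.227 ppb; ΔF = 0.21 × 0.227 = 0.0477 W/m².

ΔF = 0.048 W/m²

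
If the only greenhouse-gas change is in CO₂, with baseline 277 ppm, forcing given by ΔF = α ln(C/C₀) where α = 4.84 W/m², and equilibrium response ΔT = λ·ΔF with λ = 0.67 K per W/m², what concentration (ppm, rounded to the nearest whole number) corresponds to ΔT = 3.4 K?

Required forcing: ΔF = ΔT/λ = 3.4/0.67 = 5.0746 W/m².
Then ln(C/277) = ΔF/4.84 = 5.0746/4.84 = 1.04847.
So C = 277 × e^1.04847 = 277 × 2.85328 = 790.36 ppm.

C ≈ 790 ppm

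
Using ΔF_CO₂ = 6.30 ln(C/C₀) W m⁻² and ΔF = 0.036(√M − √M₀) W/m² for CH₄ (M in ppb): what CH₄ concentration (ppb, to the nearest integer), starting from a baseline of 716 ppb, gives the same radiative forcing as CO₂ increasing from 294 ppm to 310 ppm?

CO₂ forcing: 6.30 × ln(310/294) = 6.30 × 0.052993 = 0.33386 W/m².
Set 0.036(√M − √716) = 0.33386: √M = 0.33386/0.036 + √716 = 9.2739 + 26.7582 = 36.0321.
M = (36.0321)² = 1298.31 ppb.

M ≈ 1298 ppb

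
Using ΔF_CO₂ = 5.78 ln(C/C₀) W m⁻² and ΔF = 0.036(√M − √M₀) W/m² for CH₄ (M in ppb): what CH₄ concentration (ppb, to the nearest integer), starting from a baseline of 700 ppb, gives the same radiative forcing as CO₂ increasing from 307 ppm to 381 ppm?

CO₂ forcing: 5.78 × ln(381/307) = 5.78 × 0.215952 = 1.24820 W/m².
Set 0.036(√M − √700) = 1.24820: √M = 1.24820/0.036 + √700 = 34.6722 + 26.4575 = 61.1297.
M = (61.1297)² = 3736.84 ppb.

M ≈ 3737 ppb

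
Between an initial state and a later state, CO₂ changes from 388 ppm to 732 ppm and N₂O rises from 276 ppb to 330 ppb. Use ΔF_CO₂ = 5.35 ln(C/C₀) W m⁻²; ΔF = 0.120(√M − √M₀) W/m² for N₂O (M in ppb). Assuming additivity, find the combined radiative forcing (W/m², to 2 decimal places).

ΔF = 3.58 W/m²

CO₂: 5.35 × ln(732/388) = 5.35 × ln(1.88660) = 5.35 × 0.63478 = 3.3961 W/m².
N₂O: 0.120 × (√330 − √276) = 0.120 × (18.1659 − 16.6132) = 0.120 × 1.5527 = 0.1863 W/m².
Total ΔF = 3.3961 + 0.1863 = 3.5824 W/m².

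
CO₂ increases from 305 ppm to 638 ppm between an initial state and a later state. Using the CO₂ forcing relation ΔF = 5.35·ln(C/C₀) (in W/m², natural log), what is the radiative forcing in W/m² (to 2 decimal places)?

ΔF = 3.95 W/m²

CO₂: 5.35 × ln(638/305) = 5.35 × ln(2.09180) = 5.35 × 0.73802 = 3.9484 W/m².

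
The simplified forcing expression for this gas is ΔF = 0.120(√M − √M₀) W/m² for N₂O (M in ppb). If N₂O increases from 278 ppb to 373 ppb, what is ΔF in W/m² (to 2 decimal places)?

N₂O: 0.120 × (√373 − √278) = 0.120 × (19.3132 − 16.6733) = 0.120 × 2.6399 = 0.3168 W/m².

ΔF = 0.32 W/m²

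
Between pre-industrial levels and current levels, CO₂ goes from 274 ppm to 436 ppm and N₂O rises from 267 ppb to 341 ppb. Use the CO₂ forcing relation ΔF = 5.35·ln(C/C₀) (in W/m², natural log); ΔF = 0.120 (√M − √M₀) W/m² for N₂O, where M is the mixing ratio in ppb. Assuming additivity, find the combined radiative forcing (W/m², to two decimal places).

ΔF = 2.74 W/m²

CO₂: 5.35 × ln(436/274) = 5.35 × ln(1.59124) = 5.35 × 0.46451 = 2.4851 W/m².
N₂O: 0.120 × (√341 − √267) = 0.120 × (18.4662 − 16.3401) = 0.120 × 2.1261 = 0.2551 W/m².
Total ΔF = 2.4851 + 0.2551 = 2.7402 W/m².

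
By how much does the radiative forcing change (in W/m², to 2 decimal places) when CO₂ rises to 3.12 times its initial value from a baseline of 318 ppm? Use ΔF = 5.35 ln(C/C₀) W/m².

ΔF = 6.09 W/m²

Because the forcing depends only on the ratio C/C₀, the initial concentration does not enter.
ΔF = 5.35 × ln(3.12) = 5.35 × 1.13783 = 6.0874 W/m².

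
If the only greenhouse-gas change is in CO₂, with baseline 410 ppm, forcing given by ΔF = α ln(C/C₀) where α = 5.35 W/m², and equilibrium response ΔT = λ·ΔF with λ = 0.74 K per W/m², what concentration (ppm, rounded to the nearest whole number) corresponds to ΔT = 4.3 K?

C ≈ 1215 ppm

Required forcing: ΔF = ΔT/λ = 4.3/0.74 = 5.8108 W/m².
Then ln(C/410) = ΔF/5.35 = 5.8108/5.35 = 1.08613.
So C = 410 × e^1.08613 = 410 × 2.96279 = 1214.74 ppm.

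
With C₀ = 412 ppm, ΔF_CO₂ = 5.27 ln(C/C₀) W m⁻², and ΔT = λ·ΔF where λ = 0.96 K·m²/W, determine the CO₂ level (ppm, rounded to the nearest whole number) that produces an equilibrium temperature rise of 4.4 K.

Required forcing: ΔF = ΔT/λ = 4.4/0.96 = 4.5833 W/m².
Then ln(C/412) = ΔF/5.27 = 4.5833/5.27 = 0.86970.
So C = 412 × e^0.86970 = 412 × 2.38619 = 983.11 ppm.

C ≈ 983 ppm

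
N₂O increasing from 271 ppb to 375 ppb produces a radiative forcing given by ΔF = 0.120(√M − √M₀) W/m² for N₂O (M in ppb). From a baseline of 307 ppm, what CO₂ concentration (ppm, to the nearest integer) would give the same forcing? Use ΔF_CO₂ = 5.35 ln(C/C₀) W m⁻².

N₂O forcing: 0.120 × (√375 − √271) = 0.120 × (19.3649 − 16.4621) = 0.120 × 2.9028 = 0.34834 W/m².
Set 5.35 ln(C/307) = 0.34834: ln(C/307) = 0.34834/5.35 = 0.06511, so C = 307 × e^0.06511 = 307 × 1.06728 = 327.65 ppm.

C ≈ 328 ppm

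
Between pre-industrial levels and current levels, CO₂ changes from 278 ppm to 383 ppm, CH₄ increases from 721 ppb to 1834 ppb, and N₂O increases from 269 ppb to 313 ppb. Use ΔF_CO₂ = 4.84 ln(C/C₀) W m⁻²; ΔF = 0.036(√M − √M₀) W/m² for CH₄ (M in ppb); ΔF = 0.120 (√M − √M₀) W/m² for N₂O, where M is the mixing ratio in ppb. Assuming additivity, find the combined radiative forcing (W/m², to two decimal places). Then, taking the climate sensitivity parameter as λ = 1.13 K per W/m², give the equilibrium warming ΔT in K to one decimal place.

CO₂: 4.84 × ln(383/278) = 4.84 × ln(1.37770) = 4.84 × 0.32042 = 1.5508 W/m².
CH₄: 0.036 × (√1834 − √721) = 0.036 × (42.8252 − 26.8514) = 0.036 × 15.9738 = 0.5751 W/m².
N₂O: 0.120 × (√313 − √269) = 0.120 × (17.6918 − 16.4012) = 0.120 × 1.2906 = 0.1549 W/m².
Total ΔF = 1.5508 + 0.5751 + 0.1549 = 2.2808 W/m².
ΔT = λ ΔF = 1.13 × 2.28 = 2.5764 K.

ΔF = 2.28 W/m²; ΔT = 2.6 K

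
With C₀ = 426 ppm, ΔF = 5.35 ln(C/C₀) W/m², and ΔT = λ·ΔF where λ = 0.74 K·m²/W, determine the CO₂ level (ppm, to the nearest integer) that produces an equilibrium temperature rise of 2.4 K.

Required forcing: ΔF = ΔT/λ = 2.4/0.74 = 3.2432 W/m².
Then ln(C/426) = ΔF/5.35 = 3.2432/5.35 = 0.60621.
So C = 426 × e^0.60621 = 426 × 1.83347 = 781.06 ppm.

C ≈ 781 ppm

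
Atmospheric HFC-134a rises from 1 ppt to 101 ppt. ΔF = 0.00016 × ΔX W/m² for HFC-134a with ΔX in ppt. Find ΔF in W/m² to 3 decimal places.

ΔF = 0.016 W/m²

HFC-134a: ΔF = 0.00016 × (101 − 1) = 0.00016 × 100 = 0.0160 W/m².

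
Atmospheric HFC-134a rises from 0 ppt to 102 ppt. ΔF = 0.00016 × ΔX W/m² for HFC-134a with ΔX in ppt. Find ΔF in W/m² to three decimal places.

ΔF = 0.016 W/m²

HFC-134a: ΔF = 0.00016 × (102 − 0) = 0.00016 × 102 = 0.0163 W/m².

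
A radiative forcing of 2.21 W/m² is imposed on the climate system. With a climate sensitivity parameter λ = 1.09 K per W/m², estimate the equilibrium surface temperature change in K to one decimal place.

ΔT = λ ΔF = 1.09 × 2.21 = 2.4089 K.

ΔT = 2.4 K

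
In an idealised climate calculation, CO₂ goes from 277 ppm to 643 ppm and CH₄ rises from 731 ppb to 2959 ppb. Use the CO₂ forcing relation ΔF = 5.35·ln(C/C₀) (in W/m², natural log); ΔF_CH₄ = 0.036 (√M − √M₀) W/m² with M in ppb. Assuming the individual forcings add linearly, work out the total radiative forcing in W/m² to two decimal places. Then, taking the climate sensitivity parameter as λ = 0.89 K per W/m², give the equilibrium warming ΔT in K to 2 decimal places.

ΔF = 5.49 W/m²; ΔT = 4.89 K

CO₂: 5.35 × ln(643/277) = 5.35 × ln(2.32130) = 5.35 × 0.84213 = 4.5054 W/m².
CH₄: 0.036 × (√2959 − √731) = 0.036 × (54.3967 − 27.0370) = 0.036 × 27.3597 = 0.9849 W/m².
Total ΔF = 4.5054 + 0.9849 = 5.4903 W/m².
ΔT = λ ΔF = 0.89 × 5.49 = 4.8861 K.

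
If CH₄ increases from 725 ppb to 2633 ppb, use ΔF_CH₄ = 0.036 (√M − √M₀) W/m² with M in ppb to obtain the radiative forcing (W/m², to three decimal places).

ΔF = 0.878 W/m²

CH₄: 0.036 × (√2633 − √725) = 0.036 × (51.3128 − 26.9258) = 0.036 × 24.3870 = 0.8779 W/m².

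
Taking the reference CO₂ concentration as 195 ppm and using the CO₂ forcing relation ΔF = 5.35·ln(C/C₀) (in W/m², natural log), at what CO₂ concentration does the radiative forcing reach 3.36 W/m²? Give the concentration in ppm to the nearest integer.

C ≈ 365 ppm

Set 5.35 ln(C/195) = 3.36, so ln(C/195) = 3.36/5.35 = 0.62804.
Then C/195 = e^0.62804 = 1.87393, giving C = 195 × 1.87393 = 365.42 ppm.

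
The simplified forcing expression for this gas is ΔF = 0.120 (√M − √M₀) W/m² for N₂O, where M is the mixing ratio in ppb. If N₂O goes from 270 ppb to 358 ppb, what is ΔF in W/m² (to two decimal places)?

ΔF = 0.30 W/m²

N₂O: 0.120 × (√358 − √270) = 0.120 × (18.9209 − 16.4317) = 0.120 × 2.4892 = 0.2987 W/m².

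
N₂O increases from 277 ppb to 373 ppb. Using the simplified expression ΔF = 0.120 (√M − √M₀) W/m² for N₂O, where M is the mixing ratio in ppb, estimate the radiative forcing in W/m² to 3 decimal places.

N₂O: 0.120 × (√373 − √277) = 0.120 × (19.3132 − 16.6433) = 0.120 × 2.6699 = 0.3204 W/m².

ΔF = 0.320 W/m²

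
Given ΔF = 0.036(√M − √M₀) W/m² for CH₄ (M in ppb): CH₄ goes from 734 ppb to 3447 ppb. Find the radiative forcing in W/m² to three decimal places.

ΔF = 1.138 W/m²

CH₄: 0.036 × (√3447 − √734) = 0.036 × (58.7112 − 27.0924) = 0.036 × 31.6188 = 1.1383 W/m².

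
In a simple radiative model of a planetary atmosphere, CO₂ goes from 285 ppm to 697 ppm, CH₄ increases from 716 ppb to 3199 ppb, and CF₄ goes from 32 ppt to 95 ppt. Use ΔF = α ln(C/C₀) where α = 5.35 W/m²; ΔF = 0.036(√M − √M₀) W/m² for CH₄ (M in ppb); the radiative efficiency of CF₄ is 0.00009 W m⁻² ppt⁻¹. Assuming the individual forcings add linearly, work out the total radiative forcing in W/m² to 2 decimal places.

ΔF = 5.86 W/m²

CO₂: 5.35 × ln(697/285) = 5.35 × ln(2.44561) = 5.35 × 0.89429 = 4.7845 W/m².
CH₄: 0.036 × (√3199 − √716) = 0.036 × (56.5597 − 26.7582) = 0.036 × 29.8015 = 1.0729 W/m².
CF₄: ΔF = 0.00009 × (95 − 32) = 0.00009 × 63 = 0.0057 W/m².
Total ΔF = 4.7845 + 1.0729 + 0.0057 = 5.8631 W/m².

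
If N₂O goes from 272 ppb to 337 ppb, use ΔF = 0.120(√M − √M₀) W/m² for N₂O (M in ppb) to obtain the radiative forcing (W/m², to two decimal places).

N₂O: 0.120 × (√337 − √272) = 0.120 × (18.3576 − 16.4924) = 0.120 × 1.8652 = 0.2238 W/m².

ΔF = 0.22 W/m²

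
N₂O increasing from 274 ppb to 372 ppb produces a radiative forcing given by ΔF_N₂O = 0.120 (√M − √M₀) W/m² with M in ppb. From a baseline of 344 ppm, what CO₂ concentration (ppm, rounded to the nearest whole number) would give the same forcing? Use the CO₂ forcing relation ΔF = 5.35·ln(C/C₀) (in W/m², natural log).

N₂O forcing: 0.120 × (√372 − √274) = 0.120 × (19.2873 − 16.5529) = 0.120 × 2.7344 = 0.32813 W/m².
Set 5.35 ln(C/344) = 0.32813: ln(C/344) = 0.32813/5.35 = 0.06133, so C = 344 × e^0.06133 = 344 × 1.06325 = 365.76 ppm.

C ≈ 366 ppm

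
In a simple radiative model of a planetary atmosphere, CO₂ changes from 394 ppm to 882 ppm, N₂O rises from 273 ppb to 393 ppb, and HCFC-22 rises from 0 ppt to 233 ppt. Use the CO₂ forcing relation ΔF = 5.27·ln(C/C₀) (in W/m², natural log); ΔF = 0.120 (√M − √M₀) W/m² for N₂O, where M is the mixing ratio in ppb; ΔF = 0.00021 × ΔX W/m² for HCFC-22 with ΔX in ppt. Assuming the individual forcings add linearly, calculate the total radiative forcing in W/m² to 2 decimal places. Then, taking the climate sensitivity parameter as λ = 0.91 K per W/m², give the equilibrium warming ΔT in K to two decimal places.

CO₂: 5.27 × ln(882/394) = 5.27 × ln(2.23858) = 5.27 × 0.80584 = 4.2468 W/m².
N₂O: 0.120 × (√393 − √273) = 0.120 × (19.8242 − 16.5227) = 0.120 × 3.3015 = 0.3962 W/m².
HCFC-22: ΔF = 0.00021 × (233 − 0) = 0.00021 × 233 = 0.0489 W/m².
Total ΔF = 4.2468 + 0.3962 + 0.0489 = 4.6919 W/m².
ΔT = λ ΔF = 0.91 × 4.69 = 4.2679 K.

ΔF = 4.69 W/m²; ΔT = 4.27 K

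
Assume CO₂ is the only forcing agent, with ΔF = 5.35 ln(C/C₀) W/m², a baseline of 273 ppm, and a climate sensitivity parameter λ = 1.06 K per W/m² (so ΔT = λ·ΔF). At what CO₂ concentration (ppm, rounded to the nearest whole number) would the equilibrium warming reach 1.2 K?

Required forcing: ΔF = ΔT/λ = 1.2/1.06 = 1.1321 W/m².
Then ln(C/273) = ΔF/5.35 = 1.1321/5.35 = 0.21161.
So C = 273 × e^0.21161 = 273 × 1.23567 = 337.34 ppm.

C ≈ 337 ppm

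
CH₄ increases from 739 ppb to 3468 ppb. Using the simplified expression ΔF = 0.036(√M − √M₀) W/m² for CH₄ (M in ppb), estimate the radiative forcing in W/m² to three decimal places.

ΔF = 1.141 W/m²

CH₄: 0.036 × (√3468 − √739) = 0.036 × (58.8897 − 27.1846) = 0.036 × 31.7051 = 1.1414 W/m².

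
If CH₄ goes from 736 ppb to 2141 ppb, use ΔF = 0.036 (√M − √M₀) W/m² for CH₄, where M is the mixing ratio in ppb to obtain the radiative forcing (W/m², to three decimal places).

ΔF = 0.689 W/m²

CH₄: 0.036 × (√2141 − √736) = 0.036 × (46.2709 − 27.1293) = 0.036 × 19.1416 = 0.6891 W/m².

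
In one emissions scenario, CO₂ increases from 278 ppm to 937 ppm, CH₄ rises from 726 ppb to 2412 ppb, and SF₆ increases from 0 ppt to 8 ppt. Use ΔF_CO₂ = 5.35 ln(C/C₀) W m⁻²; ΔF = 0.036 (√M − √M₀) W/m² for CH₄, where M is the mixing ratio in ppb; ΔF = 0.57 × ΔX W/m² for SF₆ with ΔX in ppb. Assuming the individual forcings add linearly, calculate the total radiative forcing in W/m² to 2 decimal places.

ΔF = 7.30 W/m²

CO₂: 5.35 × ln(937/278) = 5.35 × ln(3.37050) = 5.35 × 1.21506 = 6.5006 W/m².
CH₄: 0.036 × (√2412 − √726) = 0.036 × (49.1121 − 26.9444) = 0.036 × 22.1677 = 0.7980 W/m².
SF₆: Δ = 8 − 0 = 8 ppt = 0.008 ppb; ΔF = 0.57 × 0.008 = 0.0046 W/m².
Total ΔF = 6.5006 + 0.7980 + 0.0046 = 7.3032 W/m².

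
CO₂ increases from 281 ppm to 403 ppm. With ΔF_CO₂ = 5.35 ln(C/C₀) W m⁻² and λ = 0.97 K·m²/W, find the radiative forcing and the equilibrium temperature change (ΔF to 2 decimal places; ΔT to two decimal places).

CO₂: 5.35 × ln(403/281) = 5.35 × ln(1.43416) = 5.35 × 0.36058 = 1.9291 W/m².
ΔT = λ ΔF = 0.97 × 1.93 = 1.8721 K.

ΔF = 1.93 W/m²; ΔT = 1.87 K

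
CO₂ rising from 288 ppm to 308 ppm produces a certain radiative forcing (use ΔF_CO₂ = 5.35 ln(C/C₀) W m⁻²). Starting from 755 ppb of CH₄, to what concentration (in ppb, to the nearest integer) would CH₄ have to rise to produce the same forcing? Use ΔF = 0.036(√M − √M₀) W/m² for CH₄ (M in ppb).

M ≈ 1403 ppb

CO₂ forcing: 5.35 × ln(308/288) = 5.35 × 0.067139 = 0.35919 W/m².
Set 0.036(√M − √755) = 0.35919: √M = 0.35919/0.036 + √755 = 9.9775 + 27.4773 = 37.4548.
M = (37.4548)² = 1402.86 ppb.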